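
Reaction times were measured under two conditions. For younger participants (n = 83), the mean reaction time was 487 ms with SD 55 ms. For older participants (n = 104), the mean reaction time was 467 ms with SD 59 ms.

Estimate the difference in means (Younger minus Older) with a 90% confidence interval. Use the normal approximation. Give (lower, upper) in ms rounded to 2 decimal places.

SE₁ = s₁/√n₁ = 55/√83 = 6.0370; SE₂ = 59/√104 = 5.7854.
Independent samples, unequal variances: SE_diff = √(SE₁² + SE₂²) = √(36.445369 + 33.47085316) = 8.3616.
z* = 1.645, so margin of error = 1.645 × 8.3616 = 13.7548.
Difference in means = 487 − 467 = 20.0000.
20.0000 ± 13.7548 → (6.25, 33.75).

(6.25, 33.75)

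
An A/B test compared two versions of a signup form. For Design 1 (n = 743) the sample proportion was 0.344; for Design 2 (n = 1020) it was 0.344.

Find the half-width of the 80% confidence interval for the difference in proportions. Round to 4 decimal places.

The two standard errors are √(0.3440×0.6560/743) = 0.01743 and √(0.3440×0.6560/1020) = 0.01487.
Because the samples are independent, SE_diff = √(0.01743² + 0.01487²) = 0.02291.
Using z* = 1.282 for 80%, ME = 1.282 × 0.02291 = 0.02937.

0.0294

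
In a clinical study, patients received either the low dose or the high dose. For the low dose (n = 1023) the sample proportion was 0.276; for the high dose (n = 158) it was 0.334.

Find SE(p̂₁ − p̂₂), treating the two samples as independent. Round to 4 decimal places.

0.0400

SE₁ = √(p̂₁(1−p̂₁)/n₁) = √(0.2760·0.7240/1023) = 0.01398; SE₂ = √(0.3340·0.6660/158) = 0.03752.
Independent samples: SE of the difference = √(SE₁² + SE₂²) = √(0.0001954404 + 0.0014077504) = 0.04004.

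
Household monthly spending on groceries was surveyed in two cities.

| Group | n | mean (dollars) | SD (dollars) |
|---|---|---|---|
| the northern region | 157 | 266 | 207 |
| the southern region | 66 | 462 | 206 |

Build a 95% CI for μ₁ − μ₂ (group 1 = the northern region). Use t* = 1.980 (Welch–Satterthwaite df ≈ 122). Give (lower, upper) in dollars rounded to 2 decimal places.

SE₁ = s₁/√n₁ = 207/√157 = 16.5204; SE₂ = 206/√66 = 25.3568.
Independent samples, unequal variances: SE_diff = √(SE₁² + SE₂²) = √(272.92361616 + 642.96730624) = 30.2637.
t* = 1.980, so margin of error = 1.980 × 30.2637 = 59.9221.
Difference in means = 266 − 462 = -196.0000.
-196.0000 ± 59.9221 → (-255.92, -136.08).

(-255.92, -136.08)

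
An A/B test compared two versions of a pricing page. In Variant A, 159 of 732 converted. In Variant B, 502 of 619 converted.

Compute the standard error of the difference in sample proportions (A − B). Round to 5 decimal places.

First, p̂₁ = 159/732 = 0.2172; p̂₂ = 502/619 = 0.8110.
The two standard errors are √(0.2172×0.7828/732) = 0.01524 and √(0.8110×0.1890/619) = 0.01574.
Because the samples are independent, SE_diff = √(0.01524² + 0.01574²) = 0.02191.

0.02191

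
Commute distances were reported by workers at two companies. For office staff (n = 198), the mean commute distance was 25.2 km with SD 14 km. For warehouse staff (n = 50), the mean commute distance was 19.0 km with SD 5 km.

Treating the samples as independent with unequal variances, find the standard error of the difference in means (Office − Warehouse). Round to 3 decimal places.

1.221

Standard errors of each mean: 14/√198 = 0.9949 and 5/√50 = 0.7071.
SE(x̄₁ − x̄₂) = √(0.9949² + 0.7071²) = 1.2206 for independent samples with unequal variances.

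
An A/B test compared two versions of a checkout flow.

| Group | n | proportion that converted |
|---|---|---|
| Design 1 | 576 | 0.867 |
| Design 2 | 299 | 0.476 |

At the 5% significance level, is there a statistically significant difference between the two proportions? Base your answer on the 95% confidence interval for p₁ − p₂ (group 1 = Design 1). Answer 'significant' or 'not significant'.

SE₁ = √(p̂₁(1−p̂₁)/n₁) = √(0.8670·0.1330/576) = 0.01415; SE₂ = √(0.4760·0.5240/299) = 0.02888.
Independent samples: SE of the difference = √(SE₁² + SE₂²) = √(0.0002002225 + 0.0008340544) = 0.03216.
z* for 95% confidence is 1.960, so the margin of error is 1.960 × 0.03216 = 0.06303.
Point estimate p̂₁ − p̂₂ = 0.8670 − 0.4760 = 0.3910.
0.3910 ± 0.06303 → (0.32797, 0.45403).
The interval (0.32797, 0.45403) does not contain 0, so the difference is significant.

significant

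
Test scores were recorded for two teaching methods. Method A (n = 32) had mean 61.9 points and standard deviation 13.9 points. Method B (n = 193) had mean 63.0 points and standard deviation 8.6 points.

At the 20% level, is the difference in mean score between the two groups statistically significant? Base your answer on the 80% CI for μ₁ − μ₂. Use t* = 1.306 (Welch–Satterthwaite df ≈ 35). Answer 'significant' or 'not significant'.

not significant

SE₁ = s₁/√n₁ = 13.9/√32 = 2.4572; SE₂ = 8.6/√193 = 0.6190.
Independent samples, unequal variances: SE_diff = √(SE₁² + SE₂²) = √(6.03783184 + 0.383161) = 2.5340.
t* = 1.306, so margin of error = 1.306 × 2.5340 = 3.3094.
Difference in means = 61.9 − 63.0 = -1.1000.
-1.1000 ± 3.3094 → (-4.4094, 2.2094).
The interval (-4.4094, 2.2094) contains 0, so the difference is not significant.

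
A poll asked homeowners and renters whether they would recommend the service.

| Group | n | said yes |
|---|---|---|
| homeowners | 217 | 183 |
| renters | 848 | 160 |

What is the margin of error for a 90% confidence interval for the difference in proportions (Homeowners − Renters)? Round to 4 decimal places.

Sample proportions: 183/217 = 0.8433, 160/848 = 0.1887.
Each SE is √(p̂(1−p̂)/n): √(0.8433·0.1567/217) = 0.02468 and √(0.1887·0.8113/848) = 0.01344.
SE(p̂₁ − p̂₂) = √(SE₁² + SE₂²) = √(0.0006091024 + 0.0001806336) = 0.02810, since the two samples are independent.
At 90% confidence z* = 1.645; margin = 1.645 × 0.02810 = 0.04622.

0.0462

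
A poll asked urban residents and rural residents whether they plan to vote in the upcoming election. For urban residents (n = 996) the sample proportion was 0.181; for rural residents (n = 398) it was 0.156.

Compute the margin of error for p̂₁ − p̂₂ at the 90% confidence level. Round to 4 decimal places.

The two standard errors are √(0.1810×0.8190/996) = 0.01220 and √(0.1560×0.8440/398) = 0.01819.
Because the samples are independent, SE_diff = √(0.01220² + 0.01819²) = 0.02190.
Using z* = 1.645 for 90%, ME = 1.645 × 0.02190 = 0.03603.

0.0360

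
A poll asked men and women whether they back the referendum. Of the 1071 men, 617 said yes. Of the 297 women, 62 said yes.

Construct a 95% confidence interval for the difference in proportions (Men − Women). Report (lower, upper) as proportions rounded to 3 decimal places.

Sample proportions: 617/1071 = 0.5761, 62/297 = 0.2088.
Each SE is √(p̂(1−p̂)/n): √(0.5761·0.4239/1071) = 0.01510 and √(0.2088·0.7912/297) = 0.02358.
SE(p̂₁ − p̂₂) = √(SE₁² + SE₂²) = √(0.00022801 + 0.0005560164) = 0.02800, since the two samples are independent.
At 95% confidence z* = 1.960; margin = 1.960 × 0.02800 = 0.05488.
The difference is 0.5761 − 0.2088 = 0.3673, so the interval is 0.3673 ± 0.05488 = (0.312, 0.422).

(0.312, 0.422)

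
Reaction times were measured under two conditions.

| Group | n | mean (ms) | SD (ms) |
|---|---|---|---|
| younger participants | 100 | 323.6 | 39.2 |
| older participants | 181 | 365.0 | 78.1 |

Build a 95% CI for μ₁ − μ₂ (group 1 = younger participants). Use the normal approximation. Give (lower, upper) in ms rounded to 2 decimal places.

(-55.13, -27.67)

Per-group SEs: s₁/√n₁ = 39.2/√100 = 3.9200, s₂/√n₂ = 78.1/√181 = 5.8051.
Unpooled SE of the difference: √(15.3664 + 33.69918601) = 7.0047.
Margin of error = z* · SE = 1.960 × 7.0047 = 13.7292.
x̄₁ − x̄₂ = 323.6 − 365.0 = -41.4000.
CI: -41.4000 ± 13.7292 = (-55.13, -27.67).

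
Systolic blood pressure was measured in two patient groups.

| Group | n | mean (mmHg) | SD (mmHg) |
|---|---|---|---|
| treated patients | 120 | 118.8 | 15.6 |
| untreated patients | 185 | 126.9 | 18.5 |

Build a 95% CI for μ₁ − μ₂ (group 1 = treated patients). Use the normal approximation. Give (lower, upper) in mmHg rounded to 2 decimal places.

(-11.96, -4.24)

SE₁ = s₁/√n₁ = 15.6/√120 = 1.4241; SE₂ = 18.5/√185 = 1.3601.
Independent samples, unequal variances: SE_diff = √(SE₁² + SE₂²) = √(2.02806081 + 1.84987201) = 1.9692.
z* = 1.960, so margin of error = 1.960 × 1.9692 = 3.8596.
Difference in means = 118.8 − 126.9 = -8.1000.
-8.1000 ± 3.8596 → (-11.96, -4.24).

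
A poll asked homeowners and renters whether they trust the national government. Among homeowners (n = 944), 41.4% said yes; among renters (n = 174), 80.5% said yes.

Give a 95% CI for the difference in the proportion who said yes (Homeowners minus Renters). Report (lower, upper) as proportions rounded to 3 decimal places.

The two standard errors are √(0.4140×0.5860/944) = 0.01603 and √(0.8050×0.1950/174) = 0.03004.
Because the samples are independent, SE_diff = √(0.01603² + 0.03004²) = 0.03405.
Using z* = 1.960 for 95%, ME = 1.960 × 0.03405 = 0.06674.
p̂₁ − p̂₂ = -0.3910; interval -0.3910 ± 0.06674 gives (-0.458, -0.324).

(-0.458, -0.324)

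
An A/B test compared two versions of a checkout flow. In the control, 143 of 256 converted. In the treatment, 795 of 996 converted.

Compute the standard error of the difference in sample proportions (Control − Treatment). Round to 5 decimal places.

p̂₁ = 143/256 = 0.5586 and p̂₂ = 795/996 = 0.7982.
SE₁ = √(p̂₁(1−p̂₁)/n₁) = √(0.5586·0.4414/256) = 0.03103; SE₂ = √(0.7982·0.2018/996) = 0.01272.
Independent samples: SE of the difference = √(SE₁² + SE₂²) = √(0.0009628609 + 0.0001617984) = 0.03354.

0.03354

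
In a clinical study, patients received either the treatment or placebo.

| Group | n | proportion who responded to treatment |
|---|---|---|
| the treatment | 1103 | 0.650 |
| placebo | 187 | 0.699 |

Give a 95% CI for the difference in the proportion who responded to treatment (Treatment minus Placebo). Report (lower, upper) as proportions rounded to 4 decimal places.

Each SE is √(p̂(1−p̂)/n): √(0.6500·0.3500/1103) = 0.01436 and √(0.6990·0.3010/187) = 0.03354.
SE(p̂₁ − p̂₂) = √(SE₁² + SE₂²) = √(0.0002062096 + 0.0011249316) = 0.03648, since the two samples are independent.
At 95% confidence z* = 1.960; margin = 1.960 × 0.03648 = 0.07150.
The difference is 0.6500 − 0.6990 = -0.0490, so the interval is -0.0490 ± 0.07150 = (-0.1205, 0.0225).

(-0.1205, 0.0225)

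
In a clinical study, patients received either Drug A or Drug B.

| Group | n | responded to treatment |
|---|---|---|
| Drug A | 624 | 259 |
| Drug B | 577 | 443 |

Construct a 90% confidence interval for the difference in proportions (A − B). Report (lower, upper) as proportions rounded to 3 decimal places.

p̂₁ = 259/624 = 0.4151 and p̂₂ = 443/577 = 0.7678.
SE₁ = √(p̂₁(1−p̂₁)/n₁) = √(0.4151·0.5849/624) = 0.01973; SE₂ = √(0.7678·0.2322/577) = 0.01758.
Independent samples: SE of the difference = √(SE₁² + SE₂²) = √(0.0003892729 + 0.0003090564) = 0.02643.
z* for 90% confidence is 1.645, so the margin of error is 1.645 × 0.02643 = 0.04348.
Point estimate p̂₁ − p̂₂ = 0.4151 − 0.7678 = -0.3527.
-0.3527 ± 0.04348 → (-0.396, -0.309).

(-0.396, -0.309)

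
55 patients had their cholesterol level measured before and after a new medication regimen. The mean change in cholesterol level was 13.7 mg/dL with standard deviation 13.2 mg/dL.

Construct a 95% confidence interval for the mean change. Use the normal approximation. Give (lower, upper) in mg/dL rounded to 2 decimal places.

This is a matched-pairs design, so SE = s_d/√n = 13.2/√55 = 1.7799.
Margin = 1.960 × 1.7799 = 3.4886; the interval is 13.7 ± 3.4886 = (10.21, 17.19).

(10.21, 17.19)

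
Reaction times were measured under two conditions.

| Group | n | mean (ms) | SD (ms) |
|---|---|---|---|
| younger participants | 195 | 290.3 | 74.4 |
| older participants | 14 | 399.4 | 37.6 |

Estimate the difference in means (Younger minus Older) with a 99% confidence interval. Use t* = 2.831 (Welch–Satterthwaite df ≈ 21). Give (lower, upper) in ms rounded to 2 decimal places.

(-141.30, -76.90)

SE₁ = s₁/√n₁ = 74.4/√195 = 5.3279; SE₂ = 37.6/√14 = 10.0490.
Independent samples, unequal variances: SE_diff = √(SE₁² + SE₂²) = √(28.38651841 + 100.982401) = 11.3740.
t* = 2.831, so margin of error = 2.831 × 11.3740 = 32.1998.
Difference in means = 290.3 − 399.4 = -109.1000.
-109.1000 ± 32.1998 → (-141.30, -76.90).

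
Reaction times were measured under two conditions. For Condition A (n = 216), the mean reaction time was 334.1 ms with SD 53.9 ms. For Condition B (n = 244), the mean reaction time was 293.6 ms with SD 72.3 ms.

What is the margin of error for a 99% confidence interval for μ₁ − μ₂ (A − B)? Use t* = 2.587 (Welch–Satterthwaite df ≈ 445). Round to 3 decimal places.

15.277

SE₁ = s₁/√n₁ = 53.9/√216 = 3.6674; SE₂ = 72.3/√244 = 4.6285.
Independent samples, unequal variances: SE_diff = √(SE₁² + SE₂²) = √(13.44982276 + 21.42301225) = 5.9053.
t* = 2.587, so margin of error = 2.587 × 5.9053 = 15.2770.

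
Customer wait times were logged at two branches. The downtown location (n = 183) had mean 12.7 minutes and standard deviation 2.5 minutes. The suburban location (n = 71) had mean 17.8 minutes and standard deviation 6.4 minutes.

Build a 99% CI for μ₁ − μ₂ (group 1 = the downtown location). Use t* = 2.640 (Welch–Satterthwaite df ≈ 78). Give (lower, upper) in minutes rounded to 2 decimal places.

Per-group SEs: s₁/√n₁ = 2.5/√183 = 0.1848, s₂/√n₂ = 6.4/√71 = 0.7595.
Unpooled SE of the difference: √(0.03415104 + 0.57684025) = 0.7817.
Margin of error = t* · SE = 2.640 × 0.7817 = 2.0637.
x̄₁ − x̄₂ = 12.7 − 17.8 = -5.1000.
CI: -5.1000 ± 2.0637 = (-7.16, -3.04).

(-7.16, -3.04)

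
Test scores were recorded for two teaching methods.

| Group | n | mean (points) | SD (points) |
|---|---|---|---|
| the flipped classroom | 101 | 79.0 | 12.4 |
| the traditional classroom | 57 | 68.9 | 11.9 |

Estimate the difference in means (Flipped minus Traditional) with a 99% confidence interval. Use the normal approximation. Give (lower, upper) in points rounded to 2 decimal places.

Per-group SEs: s₁/√n₁ = 12.4/√101 = 1.2338, s₂/√n₂ = 11.9/√57 = 1.5762.
Unpooled SE of the difference: √(1.52226244 + 2.48440644) = 2.0017.
Margin of error = z* · SE = 2.576 × 2.0017 = 5.1564.
x̄₁ − x̄₂ = 79.0 − 68.9 = 10.1000.
CI: 10.1000 ± 5.1564 = (4.94, 15.26).

(4.94, 15.26)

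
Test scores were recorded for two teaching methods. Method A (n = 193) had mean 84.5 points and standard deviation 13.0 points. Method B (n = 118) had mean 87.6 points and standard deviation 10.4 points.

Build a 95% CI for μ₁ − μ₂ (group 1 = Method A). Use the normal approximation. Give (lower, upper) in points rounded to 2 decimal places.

(-5.72, -0.48)

Per-group SEs: s₁/√n₁ = 13.0/√193 = 0.9358, s₂/√n₂ = 10.4/√118 = 0.9574.
Unpooled SE of the difference: √(0.87572164 + 0.91661476) = 1.3388.
Margin of error = z* · SE = 1.960 × 1.3388 = 2.6240.
x̄₁ − x̄₂ = 84.5 − 87.6 = -3.1000.
CI: -3.1000 ± 2.6240 = (-5.72, -0.48).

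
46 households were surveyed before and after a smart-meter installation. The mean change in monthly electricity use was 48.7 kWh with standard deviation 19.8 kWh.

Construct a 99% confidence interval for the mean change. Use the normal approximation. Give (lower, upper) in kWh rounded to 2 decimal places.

(41.18, 56.22)

This is a matched-pairs design, so SE = s_d/√n = 19.8/√46 = 2.9194.
Margin = 2.576 × 2.9194 = 7.5204; the interval is 48.7 ± 7.5204 = (41.18, 56.22).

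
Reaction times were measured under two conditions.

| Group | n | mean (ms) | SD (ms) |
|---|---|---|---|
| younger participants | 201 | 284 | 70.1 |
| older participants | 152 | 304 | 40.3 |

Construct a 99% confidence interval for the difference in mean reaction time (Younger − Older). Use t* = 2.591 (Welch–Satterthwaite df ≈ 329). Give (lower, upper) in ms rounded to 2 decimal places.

(-35.36, -4.64)

Standard errors of each mean: 70.1/√201 = 4.9445 and 40.3/√152 = 3.2688.
SE(x̄₁ − x̄₂) = √(4.9445² + 3.2688²) = 5.9273 for independent samples with unequal variances.
With t* = 2.591, the margin is 2.591 × 5.9273 = 15.3576.
x̄₁ − x̄₂ = 284 − 304 = -20.0000; the interval is -20.0000 ± 15.3576 = (-35.36, -4.64).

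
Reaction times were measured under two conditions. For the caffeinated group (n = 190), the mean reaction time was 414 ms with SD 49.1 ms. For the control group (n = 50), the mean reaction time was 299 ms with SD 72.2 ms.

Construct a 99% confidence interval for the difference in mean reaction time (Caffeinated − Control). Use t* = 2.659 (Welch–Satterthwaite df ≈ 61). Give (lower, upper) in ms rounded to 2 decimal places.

SE₁ = s₁/√n₁ = 49.1/√190 = 3.5621; SE₂ = 72.2/√50 = 10.2106.
Independent samples, unequal variances: SE_diff = √(SE₁² + SE₂²) = √(12.68855641 + 104.25635236) = 10.8141.
t* = 2.659, so margin of error = 2.659 × 10.8141 = 28.7547.
Difference in means = 414 − 299 = 115.0000.
115.0000 ± 28.7547 → (86.25, 143.75).

(86.25, 143.75)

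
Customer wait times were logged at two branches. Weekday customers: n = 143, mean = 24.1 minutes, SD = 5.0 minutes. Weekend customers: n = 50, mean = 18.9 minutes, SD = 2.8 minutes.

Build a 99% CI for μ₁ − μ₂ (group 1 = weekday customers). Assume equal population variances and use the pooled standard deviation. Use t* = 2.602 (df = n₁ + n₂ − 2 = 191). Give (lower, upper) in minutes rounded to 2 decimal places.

(3.26, 7.14)

Pooled variance s_p² = [142·5.0² + 49·2.8²] / (143+50−2) = 20.5977, so s_p = 4.5385.
SE_diff = s_p·√(1/n₁ + 1/n₂) = 4.5385·√(1/143 + 1/50) = 0.7457.
t* = 2.602; margin = 2.602 × 0.7457 = 1.9403.
Difference = 24.1 − 18.9 = 5.2000.
5.2000 ± 1.9403 → (3.26, 7.14).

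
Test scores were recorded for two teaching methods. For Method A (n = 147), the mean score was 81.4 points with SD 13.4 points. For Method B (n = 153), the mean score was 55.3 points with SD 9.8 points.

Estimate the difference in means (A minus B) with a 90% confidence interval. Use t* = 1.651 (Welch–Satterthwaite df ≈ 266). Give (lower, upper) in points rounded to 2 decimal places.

(23.85, 28.35)

Standard errors of each mean: 13.4/√147 = 1.1052 and 9.8/√153 = 0.7923.
SE(x̄₁ − x̄₂) = √(1.1052² + 0.7923²) = 1.3599 for independent samples with unequal variances.
With t* = 1.651, the margin is 1.651 × 1.3599 = 2.2452.
x̄₁ − x̄₂ = 81.4 − 55.3 = 26.1000; the interval is 26.1000 ± 2.2452 = (23.85, 28.35).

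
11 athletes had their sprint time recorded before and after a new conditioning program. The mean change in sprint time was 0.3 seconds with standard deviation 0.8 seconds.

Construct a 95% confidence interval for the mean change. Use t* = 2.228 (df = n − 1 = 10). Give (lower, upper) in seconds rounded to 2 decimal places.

Paired design: SE = s_d/√n = 0.8/√11 = 0.2412.
t* = 2.228; margin of error = 2.228 × 0.2412 = 0.5374.
0.3 ± 0.5374 → (-0.24, 0.84).

(-0.24, 0.84)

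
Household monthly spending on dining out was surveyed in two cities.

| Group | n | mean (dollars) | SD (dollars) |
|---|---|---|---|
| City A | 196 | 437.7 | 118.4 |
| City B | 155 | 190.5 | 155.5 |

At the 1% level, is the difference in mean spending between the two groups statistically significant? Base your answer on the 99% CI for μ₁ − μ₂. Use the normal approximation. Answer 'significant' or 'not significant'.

significant

SE₁ = s₁/√n₁ = 118.4/√196 = 8.4571; SE₂ = 155.5/√155 = 12.4901.
Independent samples, unequal variances: SE_diff = √(SE₁² + SE₂²) = √(71.52254041 + 156.00259801) = 15.0839.
z* = 2.576, so margin of error = 2.576 × 15.0839 = 38.8561.
Difference in means = 437.7 − 190.5 = 247.2000.
247.2000 ± 38.8561 → (208.3439, 286.0561).
The interval (208.3439, 286.0561) does not contain 0, so the difference is significant.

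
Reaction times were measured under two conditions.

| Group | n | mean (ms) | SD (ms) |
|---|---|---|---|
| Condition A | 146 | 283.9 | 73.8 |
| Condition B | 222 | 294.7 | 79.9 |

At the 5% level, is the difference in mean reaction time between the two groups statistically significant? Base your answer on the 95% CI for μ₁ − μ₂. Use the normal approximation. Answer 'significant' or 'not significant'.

not significant

Per-group SEs: s₁/√n₁ = 73.8/√146 = 6.1077, s₂/√n₂ = 79.9/√222 = 5.3625.
Unpooled SE of the difference: √(37.30399929 + 28.75640625) = 8.1278.
Margin of error = z* · SE = 1.960 × 8.1278 = 15.9305.
x̄₁ − x̄₂ = 283.9 − 294.7 = -10.8000.
CI: -10.8000 ± 15.9305 = (-26.7305, 5.1305).
The interval (-26.7305, 5.1305) contains 0, so the difference is not significant.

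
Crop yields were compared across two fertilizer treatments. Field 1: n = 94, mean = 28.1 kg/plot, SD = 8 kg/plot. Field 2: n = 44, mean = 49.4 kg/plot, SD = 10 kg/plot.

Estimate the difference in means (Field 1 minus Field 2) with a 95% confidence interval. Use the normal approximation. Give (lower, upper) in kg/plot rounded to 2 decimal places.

(-24.67, -17.93)

SE₁ = s₁/√n₁ = 8/√94 = 0.8251; SE₂ = 10/√44 = 1.5076.
Independent samples, unequal variances: SE_diff = √(SE₁² + SE₂²) = √(0.68079001 + 2.27285776) = 1.7186.
z* = 1.960, so margin of error = 1.960 × 1.7186 = 3.3685.
Difference in means = 28.1 − 49.4 = -21.3000.
-21.3000 ± 3.3685 → (-24.67, -17.93).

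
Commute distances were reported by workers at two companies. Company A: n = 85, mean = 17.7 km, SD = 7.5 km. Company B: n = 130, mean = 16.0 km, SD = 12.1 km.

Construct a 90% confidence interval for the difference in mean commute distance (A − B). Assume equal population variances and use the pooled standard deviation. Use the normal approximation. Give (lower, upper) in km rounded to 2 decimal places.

(-0.72, 4.12)

Pooled variance s_p² = [84·7.5² + 129·12.1²] / (85+130−2) = 110.8539, so s_p = 10.5287.
SE_diff = s_p·√(1/n₁ + 1/n₂) = 10.5287·√(1/85 + 1/130) = 1.4686.
z* = 1.645; margin = 1.645 × 1.4686 = 2.4158.
Difference = 17.7 − 16.0 = 1.7000.
1.7000 ± 2.4158 → (-0.72, 4.12).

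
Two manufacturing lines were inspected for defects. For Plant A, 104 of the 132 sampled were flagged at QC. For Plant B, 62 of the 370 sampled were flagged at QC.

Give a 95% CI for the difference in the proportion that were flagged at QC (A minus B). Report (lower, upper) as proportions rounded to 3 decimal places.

(0.541, 0.700)

First, p̂₁ = 104/132 = 0.7879; p̂₂ = 62/370 = 0.1676.
The two standard errors are √(0.7879×0.2121/132) = 0.03558 and √(0.1676×0.8324/370) = 0.01942.
Because the samples are independent, SE_diff = √(0.03558² + 0.01942²) = 0.04053.
Using z* = 1.960 for 95%, ME = 1.960 × 0.04053 = 0.07944.
p̂₁ − p̂₂ = 0.6203; interval 0.6203 ± 0.07944 gives (0.541, 0.700).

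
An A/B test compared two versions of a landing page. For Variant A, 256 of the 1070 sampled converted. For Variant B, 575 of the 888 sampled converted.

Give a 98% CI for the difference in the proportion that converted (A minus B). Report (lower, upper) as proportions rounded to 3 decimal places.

(-0.456, -0.360)

Sample proportions: 256/1070 = 0.2393, 575/888 = 0.6475.
Each SE is √(p̂(1−p̂)/n): √(0.2393·0.7607/1070) = 0.01304 and √(0.6475·0.3525/888) = 0.01603.
SE(p̂₁ − p̂₂) = √(SE₁² + SE₂²) = √(0.0001700416 + 0.0002569609) = 0.02066, since the two samples are independent.
At 98% confidence z* = 2.326; margin = 2.326 × 0.02066 = 0.04806.
The difference is 0.2393 − 0.6475 = -0.4082, so the interval is -0.4082 ± 0.04806 = (-0.456, -0.360).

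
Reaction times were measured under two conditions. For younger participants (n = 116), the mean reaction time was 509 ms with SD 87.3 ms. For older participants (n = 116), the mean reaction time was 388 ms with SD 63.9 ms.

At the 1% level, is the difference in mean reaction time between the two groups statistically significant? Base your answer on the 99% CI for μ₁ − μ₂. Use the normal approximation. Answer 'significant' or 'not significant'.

SE₁ = s₁/√n₁ = 87.3/√116 = 8.1056; SE₂ = 63.9/√116 = 5.9330.
Independent samples, unequal variances: SE_diff = √(SE₁² + SE₂²) = √(65.70075136 + 35.200489) = 10.0450.
z* = 2.576, so margin of error = 2.576 × 10.0450 = 25.8759.
Difference in means = 509 − 388 = 121.0000.
121.0000 ± 25.8759 → (95.1241, 146.8759).
The interval (95.1241, 146.8759) does not contain 0, so the difference is significant.

significant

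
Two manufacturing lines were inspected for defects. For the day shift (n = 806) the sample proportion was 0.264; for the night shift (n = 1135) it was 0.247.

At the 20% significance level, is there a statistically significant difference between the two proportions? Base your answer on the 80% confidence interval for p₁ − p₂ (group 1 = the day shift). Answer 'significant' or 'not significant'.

not significant

Each SE is √(p̂(1−p̂)/n): √(0.2640·0.7360/806) = 0.01553 and √(0.2470·0.7530/1135) = 0.01280.
SE(p̂₁ − p̂₂) = √(SE₁² + SE₂²) = √(0.0002411809 + 0.00016384) = 0.02013, since the two samples are independent.
At 80% confidence z* = 1.282; margin = 1.282 × 0.02013 = 0.02581.
The difference is 0.2640 − 0.2470 = 0.0170, so the interval is 0.0170 ± 0.02581 = (-0.00881, 0.04281).
The interval (-0.00881, 0.04281) contains 0, so the difference is not significant.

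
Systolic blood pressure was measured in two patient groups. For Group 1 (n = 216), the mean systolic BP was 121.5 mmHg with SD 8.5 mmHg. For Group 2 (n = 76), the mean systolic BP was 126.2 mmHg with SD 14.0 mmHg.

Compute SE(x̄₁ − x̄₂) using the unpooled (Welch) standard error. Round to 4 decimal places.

Per-group SEs: s₁/√n₁ = 8.5/√216 = 0.5784, s₂/√n₂ = 14.0/√76 = 1.6059.
Unpooled SE of the difference: √(0.33454656 + 2.57891481) = 1.7069.

1.7069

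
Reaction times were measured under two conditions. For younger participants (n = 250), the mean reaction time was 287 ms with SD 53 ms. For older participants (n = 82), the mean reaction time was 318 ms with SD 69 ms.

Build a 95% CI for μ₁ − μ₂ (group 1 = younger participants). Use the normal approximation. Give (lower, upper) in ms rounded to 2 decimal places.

Per-group SEs: s₁/√n₁ = 53/√250 = 3.3520, s₂/√n₂ = 69/√82 = 7.6198.
Unpooled SE of the difference: √(11.235904 + 58.06135204) = 8.3245.
Margin of error = z* · SE = 1.960 × 8.3245 = 16.3160.
x̄₁ − x̄₂ = 287 − 318 = -31.0000.
CI: -31.0000 ± 16.3160 = (-47.32, -14.68).

(-47.32, -14.68)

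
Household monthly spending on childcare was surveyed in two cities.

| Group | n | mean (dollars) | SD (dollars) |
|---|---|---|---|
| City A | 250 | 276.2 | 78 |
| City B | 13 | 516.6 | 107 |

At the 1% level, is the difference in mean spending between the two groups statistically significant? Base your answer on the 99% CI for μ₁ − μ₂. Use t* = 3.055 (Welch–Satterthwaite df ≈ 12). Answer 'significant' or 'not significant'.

Per-group SEs: s₁/√n₁ = 78/√250 = 4.9332, s₂/√n₂ = 107/√13 = 29.6765.
Unpooled SE of the difference: √(24.33646224 + 880.69465225) = 30.0837.
Margin of error = t* · SE = 3.055 × 30.0837 = 91.9057.
x̄₁ − x̄₂ = 276.2 − 516.6 = -240.4000.
CI: -240.4000 ± 91.9057 = (-332.3057, -148.4943).
The interval (-332.3057, -148.4943) does not contain 0, so the difference is significant.

significant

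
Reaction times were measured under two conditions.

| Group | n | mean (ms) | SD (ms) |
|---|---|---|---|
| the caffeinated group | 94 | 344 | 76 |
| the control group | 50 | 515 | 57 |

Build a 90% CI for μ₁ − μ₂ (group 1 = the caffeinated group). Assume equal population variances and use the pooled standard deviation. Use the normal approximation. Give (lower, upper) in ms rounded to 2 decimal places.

(-191.16, -150.84)

s_p = √[((n₁−1)s₁² + (n₂−1)s₂²)/(n₁+n₂−2)] = √[(93·76² + 49·57²)/142] = 70.0286.
SE = 70.0286·√(1/94 + 1/50) = 12.2577.
With z* = 1.645, margin = 1.645 × 12.2577 = 20.1639.
x̄₁ − x̄₂ = 344 − 515 = -171.0000; interval -171.0000 ± 20.1639 = (-191.16, -150.84).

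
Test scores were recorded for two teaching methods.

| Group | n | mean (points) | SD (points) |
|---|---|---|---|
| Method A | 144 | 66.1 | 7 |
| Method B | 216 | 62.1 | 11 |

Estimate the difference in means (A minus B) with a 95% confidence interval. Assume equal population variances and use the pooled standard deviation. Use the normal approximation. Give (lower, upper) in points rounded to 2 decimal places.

(1.97, 6.03)

s_p = √[((n₁−1)s₁² + (n₂−1)s₂²)/(n₁+n₂−2)] = √[(143·7² + 215·11²)/358] = 9.6042.
SE = 9.6042·√(1/144 + 1/216) = 1.0332.
With z* = 1.960, margin = 1.960 × 1.0332 = 2.0251.
x̄₁ − x̄₂ = 66.1 − 62.1 = 4.0000; interval 4.0000 ± 2.0251 = (1.97, 6.03).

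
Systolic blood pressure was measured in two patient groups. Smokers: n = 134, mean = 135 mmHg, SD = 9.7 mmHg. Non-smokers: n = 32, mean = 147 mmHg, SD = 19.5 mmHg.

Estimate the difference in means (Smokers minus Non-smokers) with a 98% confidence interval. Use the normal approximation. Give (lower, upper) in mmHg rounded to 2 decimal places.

Per-group SEs: s₁/√n₁ = 9.7/√134 = 0.8380, s₂/√n₂ = 19.5/√32 = 3.4471.
Unpooled SE of the difference: √(0.702244 + 11.88249841) = 3.5475.
Margin of error = z* · SE = 2.326 × 3.5475 = 8.2515.
x̄₁ − x̄₂ = 135 − 147 = -12.0000.
CI: -12.0000 ± 8.2515 = (-20.25, -3.75).

(-20.25, -3.75)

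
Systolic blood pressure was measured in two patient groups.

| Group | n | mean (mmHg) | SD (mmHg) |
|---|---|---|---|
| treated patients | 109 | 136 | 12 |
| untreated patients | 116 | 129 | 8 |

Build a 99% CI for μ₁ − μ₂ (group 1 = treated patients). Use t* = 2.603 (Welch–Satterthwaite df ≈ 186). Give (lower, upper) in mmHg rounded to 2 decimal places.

(3.44, 10.56)

Standard errors of each mean: 12/√109 = 1.1494 and 8/√116 = 0.7428.
SE(x̄₁ − x̄₂) = √(1.1494² + 0.7428²) = 1.3685 for independent samples with unequal variances.
With t* = 2.603, the margin is 2.603 × 1.3685 = 3.5622.
x̄₁ − x̄₂ = 136 − 129 = 7.0000; the interval is 7.0000 ± 3.5622 = (3.44, 10.56).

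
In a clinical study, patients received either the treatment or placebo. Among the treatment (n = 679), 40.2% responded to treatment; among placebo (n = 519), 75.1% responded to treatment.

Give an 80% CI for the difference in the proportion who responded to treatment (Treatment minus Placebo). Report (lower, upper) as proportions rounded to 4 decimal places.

(-0.3833, -0.3147)

Each SE is √(p̂(1−p̂)/n): √(0.4020·0.5980/679) = 0.01882 and √(0.7510·0.2490/519) = 0.01898.
SE(p̂₁ − p̂₂) = √(SE₁² + SE₂²) = √(0.0003541924 + 0.0003602404) = 0.02673, since the two samples are independent.
At 80% confidence z* = 1.282; margin = 1.282 × 0.02673 = 0.03427.
The difference is 0.4020 − 0.7510 = -0.3490, so the interval is -0.3490 ± 0.03427 = (-0.3833, -0.3147).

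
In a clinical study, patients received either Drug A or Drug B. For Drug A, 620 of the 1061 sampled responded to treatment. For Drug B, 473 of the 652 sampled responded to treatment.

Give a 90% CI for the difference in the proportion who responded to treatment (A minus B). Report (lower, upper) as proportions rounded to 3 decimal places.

(-0.179, -0.103)

p̂₁ = 620/1061 = 0.5844 and p̂₂ = 473/652 = 0.7255.
SE₁ = √(p̂₁(1−p̂₁)/n₁) = √(0.5844·0.4156/1061) = 0.01513; SE₂ = √(0.7255·0.2745/652) = 0.01748.
Independent samples: SE of the difference = √(SE₁² + SE₂²) = √(0.0002289169 + 0.0003055504) = 0.02312.
z* for 90% confidence is 1.645, so the margin of error is 1.645 × 0.02312 = 0.03803.
Point estimate p̂₁ − p̂₂ = 0.5844 − 0.7255 = -0.1411.
-0.1411 ± 0.03803 → (-0.179, -0.103).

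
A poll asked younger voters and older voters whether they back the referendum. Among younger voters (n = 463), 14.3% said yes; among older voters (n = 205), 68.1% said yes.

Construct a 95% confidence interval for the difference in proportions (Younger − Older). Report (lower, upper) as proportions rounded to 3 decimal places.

The two standard errors are √(0.1430×0.8570/463) = 0.01627 and √(0.6810×0.3190/205) = 0.03255.
Because the samples are independent, SE_diff = √(0.01627² + 0.03255²) = 0.03639.
Using z* = 1.960 for 95%, ME = 1.960 × 0.03639 = 0.07132.
p̂₁ − p̂₂ = -0.5380; interval -0.5380 ± 0.07132 gives (-0.609, -0.467).

(-0.609, -0.467)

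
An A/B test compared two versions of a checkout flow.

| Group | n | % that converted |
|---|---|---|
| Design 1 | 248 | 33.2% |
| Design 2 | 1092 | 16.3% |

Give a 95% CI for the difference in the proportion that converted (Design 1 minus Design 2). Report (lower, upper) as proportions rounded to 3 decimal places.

The two standard errors are √(0.3320×0.6680/248) = 0.02990 and √(0.1630×0.8370/1092) = 0.01118.
Because the samples are independent, SE_diff = √(0.02990² + 0.01118²) = 0.03192.
Using z* = 1.960 for 95%, ME = 1.960 × 0.03192 = 0.06256.
p̂₁ − p̂₂ = 0.1690; interval 0.1690 ± 0.06256 gives (0.106, 0.232).

(0.106, 0.232)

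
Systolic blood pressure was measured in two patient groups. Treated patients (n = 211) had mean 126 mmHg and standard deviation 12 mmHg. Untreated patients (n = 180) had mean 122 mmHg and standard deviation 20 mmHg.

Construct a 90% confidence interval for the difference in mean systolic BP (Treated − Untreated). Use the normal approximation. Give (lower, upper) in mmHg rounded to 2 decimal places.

(1.20, 6.80)

Standard errors of each mean: 12/√211 = 0.8261 and 20/√180 = 1.4907.
SE(x̄₁ − x̄₂) = √(0.8261² + 1.4907²) = 1.7043 for independent samples with unequal variances.
With z* = 1.645, the margin is 1.645 × 1.7043 = 2.8036.
x̄₁ − x̄₂ = 126 − 122 = 4.0000; the interval is 4.0000 ± 2.8036 = (1.20, 6.80).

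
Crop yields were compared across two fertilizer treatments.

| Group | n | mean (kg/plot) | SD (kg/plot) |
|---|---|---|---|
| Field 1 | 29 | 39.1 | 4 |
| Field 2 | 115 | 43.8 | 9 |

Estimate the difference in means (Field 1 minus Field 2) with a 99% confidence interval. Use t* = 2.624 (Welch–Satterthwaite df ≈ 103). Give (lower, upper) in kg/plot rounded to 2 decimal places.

(-7.64, -1.76)

SE₁ = s₁/√n₁ = 4/√29 = 0.7428; SE₂ = 9/√115 = 0.8393.
Independent samples, unequal variances: SE_diff = √(SE₁² + SE₂²) = √(0.55175184 + 0.70442449) = 1.1208.
t* = 2.624, so margin of error = 2.624 × 1.1208 = 2.9410.
Difference in means = 39.1 − 43.8 = -4.7000.
-4.7000 ± 2.9410 → (-7.64, -1.76).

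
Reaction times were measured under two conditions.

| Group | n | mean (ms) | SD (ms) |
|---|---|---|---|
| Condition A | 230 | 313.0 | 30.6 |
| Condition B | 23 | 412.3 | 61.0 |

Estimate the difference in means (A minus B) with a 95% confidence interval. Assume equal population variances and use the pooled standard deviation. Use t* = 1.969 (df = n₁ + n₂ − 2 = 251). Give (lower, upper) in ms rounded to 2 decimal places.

(-114.09, -84.51)

s_p = √[((n₁−1)s₁² + (n₂−1)s₂²)/(n₁+n₂−2)] = √[(229·30.6² + 22·61.0²)/251] = 34.3574.
SE = 34.3574·√(1/230 + 1/23) = 7.5137.
With t* = 1.969, margin = 1.969 × 7.5137 = 14.7945.
x̄₁ − x̄₂ = 313.0 − 412.3 = -99.3000; interval -99.3000 ± 14.7945 = (-114.09, -84.51).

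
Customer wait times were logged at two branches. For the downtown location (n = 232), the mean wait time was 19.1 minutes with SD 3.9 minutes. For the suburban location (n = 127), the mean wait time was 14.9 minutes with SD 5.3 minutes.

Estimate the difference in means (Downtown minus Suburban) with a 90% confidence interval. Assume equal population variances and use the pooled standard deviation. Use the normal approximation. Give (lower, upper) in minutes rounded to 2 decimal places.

Pooled variance s_p² = [231·3.9² + 126·5.3²] / (232+127−2) = 19.7559, so s_p = 4.4448.
SE_diff = s_p·√(1/n₁ + 1/n₂) = 4.4448·√(1/232 + 1/127) = 0.4906.
z* = 1.645; margin = 1.645 × 0.4906 = 0.8070.
Difference = 19.1 − 14.9 = 4.2000.
4.2000 ± 0.8070 → (3.39, 5.01).

(3.39, 5.01)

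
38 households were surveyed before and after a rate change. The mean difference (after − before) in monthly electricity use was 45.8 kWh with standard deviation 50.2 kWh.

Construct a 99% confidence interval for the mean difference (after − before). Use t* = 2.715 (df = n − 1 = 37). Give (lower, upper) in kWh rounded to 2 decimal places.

Paired design: SE = s_d/√n = 50.2/√38 = 8.1435.
t* = 2.715; margin of error = 2.715 × 8.1435 = 22.1096.
45.8 ± 22.1096 → (23.69, 67.91).

(23.69, 67.91)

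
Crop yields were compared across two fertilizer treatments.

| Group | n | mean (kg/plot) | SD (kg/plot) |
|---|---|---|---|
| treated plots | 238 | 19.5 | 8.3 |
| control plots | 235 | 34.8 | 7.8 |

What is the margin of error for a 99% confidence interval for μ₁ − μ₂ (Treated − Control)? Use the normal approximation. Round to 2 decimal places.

Standard errors of each mean: 8.3/√238 = 0.5380 and 7.8/√235 = 0.5088.
SE(x̄₁ − x̄₂) = √(0.5380² + 0.5088²) = 0.7405 for independent samples with unequal variances.
With z* = 2.576, the margin is 2.576 × 0.7405 = 1.9075.

1.91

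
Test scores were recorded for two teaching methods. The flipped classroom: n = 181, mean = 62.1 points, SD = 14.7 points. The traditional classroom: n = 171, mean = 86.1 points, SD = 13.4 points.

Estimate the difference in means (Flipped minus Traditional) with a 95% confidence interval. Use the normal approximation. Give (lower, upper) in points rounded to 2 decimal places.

(-26.94, -21.06)

Standard errors of each mean: 14.7/√181 = 1.0926 and 13.4/√171 = 1.0247.
SE(x̄₁ − x̄₂) = √(1.0926² + 1.0247²) = 1.4979 for independent samples with unequal variances.
With z* = 1.960, the margin is 1.960 × 1.4979 = 2.9359.
x̄₁ − x̄₂ = 62.1 − 86.1 = -24.0000; the interval is -24.0000 ± 2.9359 = (-26.94, -21.06).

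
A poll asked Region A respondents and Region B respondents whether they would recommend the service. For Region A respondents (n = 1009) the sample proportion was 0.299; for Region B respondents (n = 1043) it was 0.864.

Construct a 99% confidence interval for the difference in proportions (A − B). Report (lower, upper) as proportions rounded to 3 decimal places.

(-0.611, -0.519)

Each SE is √(p̂(1−p̂)/n): √(0.2990·0.7010/1009) = 0.01441 and √(0.8640·0.1360/1043) = 0.01061.
SE(p̂₁ − p̂₂) = √(SE₁² + SE₂²) = √(0.0002076481 + 0.0001125721) = 0.01789, since the two samples are independent.
At 99% confidence z* = 2.576; margin = 2.576 × 0.01789 = 0.04608.
The difference is 0.2990 − 0.8640 = -0.5650, so the interval is -0.5650 ± 0.04608 = (-0.611, -0.519).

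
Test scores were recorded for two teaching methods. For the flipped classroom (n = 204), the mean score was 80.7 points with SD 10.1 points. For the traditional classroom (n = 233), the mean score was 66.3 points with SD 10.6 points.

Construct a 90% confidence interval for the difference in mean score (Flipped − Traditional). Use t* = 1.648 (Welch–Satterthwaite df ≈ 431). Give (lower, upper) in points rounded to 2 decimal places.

(12.77, 16.03)

SE₁ = s₁/√n₁ = 10.1/√204 = 0.7071; SE₂ = 10.6/√233 = 0.6944.
Independent samples, unequal variances: SE_diff = √(SE₁² + SE₂²) = √(0.49999041 + 0.48219136) = 0.9911.
t* = 1.648, so margin of error = 1.648 × 0.9911 = 1.6333.
Difference in means = 80.7 − 66.3 = 14.4000.
14.4000 ± 1.6333 → (12.77, 16.03).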